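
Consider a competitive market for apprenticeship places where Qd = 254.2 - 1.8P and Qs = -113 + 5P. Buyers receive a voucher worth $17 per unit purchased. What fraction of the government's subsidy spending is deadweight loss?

Pre-subsidy: 254.2 - 1.8P = -113 + 5P gives P* = 54, Q* = 157.
With the rebate, buyers effectively pay Pb = Ps − 17, where Ps is the price sellers receive.
Demand in terms of Ps becomes Qd = 254.2 − 1.8(Ps − 17) = 284.8 - 1.8Ps. Setting this equal to supply: 284.8 - 1.8Ps = -113 + 5Ps, so Ps = 58.5.
Buyers pay Pb = 58.5 − 17 = 41.5; Q' = -113 + 5·58.5 = 179.5.
ΔCS = ½(157 + 179.5)(54 − 41.5) = 2103.125; ΔPS = ½(157 + 179.5)(58.5 − 54) = 757.125.
Government spending = 17 × 179.5 = 3051.5.
DWL = ½ × 17 × (179.5 − 157) = 191.25; fraction = 191.25 / 3051.5 = 45/718.

DWL / government spending = 45/718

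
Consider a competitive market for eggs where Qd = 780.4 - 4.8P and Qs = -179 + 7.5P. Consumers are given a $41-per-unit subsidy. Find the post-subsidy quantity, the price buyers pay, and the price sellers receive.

Pre-subsidy: 780.4 - 4.8P = -179 + 7.5P gives P* = 78, Q* = 406.
With the rebate, buyers effectively pay Pb = Ps − 41, where Ps is the price sellers receive.
Demand in terms of Ps becomes Qd = 780.4 − 4.8(Ps − 41) = 977.2 - 4.8Ps. Setting this equal to supply: 977.2 - 4.8Ps = -179 + 7.5Ps, so Ps = 94.
Buyers pay Pb = 94 − 41 = 53; Q' = -179 + 7.5·94 = 526.

Q' = 526; buyers pay $53; sellers receive $94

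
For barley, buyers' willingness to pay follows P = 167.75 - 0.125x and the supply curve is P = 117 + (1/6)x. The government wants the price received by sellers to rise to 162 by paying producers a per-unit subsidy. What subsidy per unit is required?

At a seller price of 162, quantity supplied is -702 + 6·162 = 270.
Buyers absorb 270 only when they pay Pb = 167.75 − 0.125·270 = 134.
s = Ps − Pb = 162 − 134 = 28.

Required subsidy s = 28 per unit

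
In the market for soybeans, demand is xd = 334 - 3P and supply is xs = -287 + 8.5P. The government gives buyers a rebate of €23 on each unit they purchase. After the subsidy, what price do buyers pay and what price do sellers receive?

Pre-subsidy: 334 - 3P = -287 + 8.5P gives P* = 54, x* = 172.
With the rebate, buyers effectively pay Pb = Ps − 23, where Ps is the price sellers receive.
Demand in terms of Ps becomes xd = 334 − 3(Ps − 23) = 403 - 3Ps. Setting this equal to supply: 403 - 3Ps = -287 + 8.5Ps, so Ps = 60.
Buyers pay Pb = 60 − 23 = 37; x' = -287 + 8.5·60 = 223.

Buyers pay €37; sellers receive €60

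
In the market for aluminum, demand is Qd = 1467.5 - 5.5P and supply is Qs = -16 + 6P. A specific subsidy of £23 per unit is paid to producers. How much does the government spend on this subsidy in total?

Pre-subsidy: 1467.5 - 5.5P = -16 + 6P gives P* = 129, Q* = 758.
With the subsidy, sellers receive Ps = Pb + 23 for each unit, where Pb is the price buyers pay.
Supply in terms of Pb becomes Qs = -16 + 6(Pb + 23) = 122 + 6Pb. Setting this equal to demand: 1467.5 - 5.5Pb = 122 + 6Pb, so Pb = 117.
Sellers receive Ps = 117 + 23 = 140; Q' = 1467.5 − 5.5·117 = 824.
Government outlay = subsidy × quantity = 23 × 824 = 18952.

Government cost = £18952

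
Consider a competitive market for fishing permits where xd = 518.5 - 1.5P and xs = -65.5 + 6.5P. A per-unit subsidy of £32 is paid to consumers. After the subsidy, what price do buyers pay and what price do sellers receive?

Pre-subsidy: 518.5 - 1.5P = -65.5 + 6.5P gives P* = 73, x* = 409.
With the rebate, buyers effectively pay Pb = Ps − 32, where Ps is the price sellers receive.
Demand in terms of Ps becomes xd = 518.5 − 1.5(Ps − 32) = 566.5 - 1.5Ps. Setting this equal to supply: 566.5 - 1.5Ps = -65.5 + 6.5Ps, so Ps = 79.
Buyers pay Pb = 79 − 32 = 47; x' = -65.5 + 6.5·79 = 448.

Buyers pay £47; sellers receive £79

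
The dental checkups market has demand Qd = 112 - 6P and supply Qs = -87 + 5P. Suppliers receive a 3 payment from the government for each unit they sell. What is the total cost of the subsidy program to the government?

Government cost = 384/11

Pre-subsidy: 112 - 6P = -87 + 5P gives P* = 199/11, Q* = 38/11.
With the subsidy, sellers receive Ps = Pb + 3 for each unit, where Pb is the price buyers pay.
Supply in terms of Pb becomes Qs = -87 + 5(Pb + 3) = -72 + 5Pb. Setting this equal to demand: 112 - 6Pb = -72 + 5Pb, so Pb = 184/11.
Sellers receive Ps = 184/11 + 3 = 217/11; Q' = 112 − 6·(184/11) = 128/11.
Government outlay = subsidy × quantity = 3 × 128/11 = 384/11.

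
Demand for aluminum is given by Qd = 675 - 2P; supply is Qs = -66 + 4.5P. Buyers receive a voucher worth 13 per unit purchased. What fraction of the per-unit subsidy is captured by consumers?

Pre-subsidy: 675 - 2P = -66 + 4.5P gives P* = 114, Q* = 447.
With the rebate, buyers effectively pay Pb = Ps − 13, where Ps is the price sellers receive.
Demand in terms of Ps becomes Qd = 675 − 2(Ps − 13) = 701 - 2Ps. Setting this equal to supply: 701 - 2Ps = -66 + 4.5Ps, so Ps = 118.
Buyers pay Pb = 118 − 13 = 105; Q' = -66 + 4.5·118 = 465.
Buyers' price falls by P* − Pb = 114 − 105 = 9; sellers' price rises by Ps − P* = 118 − 114 = 4.
So consumers capture 9/13 = 9/13 of each unit of subsidy.

Consumer share = 9/13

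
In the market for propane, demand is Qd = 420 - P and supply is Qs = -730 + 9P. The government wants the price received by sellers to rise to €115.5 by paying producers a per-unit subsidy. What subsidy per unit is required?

At a seller price of 115.5, quantity supplied is -730 + 9·115.5 = 309.5.
Buyers absorb 309.5 only when they pay Pb with 420 − 1·Pb = 309.5, i.e. Pb = 110.5.
s = Ps − Pb = 115.5 − 110.5 = 5.

Required subsidy s = €5 per unit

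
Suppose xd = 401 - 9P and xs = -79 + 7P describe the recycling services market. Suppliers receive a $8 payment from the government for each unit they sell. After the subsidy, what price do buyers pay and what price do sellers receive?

Pre-subsidy: 401 - 9P = -79 + 7P gives P* = 30, x* = 131.
With the subsidy, sellers receive Ps = Pb + 8 for each unit, where Pb is the price buyers pay.
Supply in terms of Pb becomes xs = -79 + 7(Pb + 8) = -23 + 7Pb. Setting this equal to demand: 401 - 9Pb = -23 + 7Pb, so Pb = 26.5.
Sellers receive Ps = 26.5 + 8 = 34.5; x' = 401 − 9·26.5 = 162.5.

Buyers pay $26.5; sellers receive $34.5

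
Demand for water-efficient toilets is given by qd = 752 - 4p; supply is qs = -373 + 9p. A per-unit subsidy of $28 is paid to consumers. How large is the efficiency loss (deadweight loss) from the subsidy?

Deadweight loss = 14112/13

Pre-subsidy: 752 - 4p = -373 + 9p gives p* = 1125/13, q* = 5276/13.
With the rebate, buyers effectively pay pb = ps − 28, where ps is the price sellers receive.
Demand in terms of ps becomes qd = 752 − 4(ps − 28) = 864 - 4ps. Setting this equal to supply: 864 - 4ps = -373 + 9ps, so ps = 1237/13.
Buyers pay pb = 1237/13 − 28 = 873/13; q' = -373 + 9·(1237/13) = 6284/13.
The subsidy expands output by 6284/13 − 5276/13 = 1008/13 past the efficient level; on those units the gap between marginal cost and willingness to pay runs from 0 up to 28.
DWL = ½ × 28 × 1008/13 = 14112/13.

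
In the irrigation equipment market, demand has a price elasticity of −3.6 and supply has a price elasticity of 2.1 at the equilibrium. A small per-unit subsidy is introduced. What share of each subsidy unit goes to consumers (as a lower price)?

Consumer share = 7/19

For a small subsidy around the equilibrium, the benefit split depends on the relative slopes, which at a point are proportional to the elasticities.
Buyer share = εs/(εs + |εd|) = 2.1/(2.1 + 3.6) = 7/19; seller share = |εd|/(εs + |εd|) = 12/19.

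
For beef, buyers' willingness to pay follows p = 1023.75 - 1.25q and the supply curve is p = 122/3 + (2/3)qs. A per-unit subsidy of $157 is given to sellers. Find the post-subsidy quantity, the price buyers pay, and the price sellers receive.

q' = 13681/23; buyers pay 6445/23; sellers receive 10056/23

Pre-subsidy: 1023.75 - 1.25q = 122/3 + (2/3)q gives q* = 11797/23 and p* = 8800/23.
With the subsidy, sellers receive ps = pb + 157 for each unit, where pb is the price buyers pay.
On the curves, pb = 1023.75 - 1.25q and ps = 122/3 + (2/3)q; the wedge ps − pb = 157 gives 122/3 + (2/3)q − (1023.75 - 1.25q) = 157, so q' = 13681/23.
Then pb = 1023.75 − 1.25·(13681/23) = 6445/23 and ps = 122/3 + (2/3)·(13681/23) = 10056/23.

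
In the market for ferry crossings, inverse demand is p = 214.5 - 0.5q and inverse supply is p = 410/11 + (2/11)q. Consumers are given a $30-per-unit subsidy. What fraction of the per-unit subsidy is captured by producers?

Pre-subsidy: 214.5 - 0.5q = 410/11 + (2/11)q gives q* = 3899/15 and p* = 1268/15.
With the rebate, buyers effectively pay pb = ps − 30, where ps is the price sellers receive.
On the curves, pb = 214.5 - 0.5q and ps = 410/11 + (2/11)q; the wedge ps − pb = 30 gives 410/11 + (2/11)q − (214.5 - 0.5q) = 30, so q' = 4559/15.
Then pb = 214.5 − 0.5·(4559/15) = 938/15 and ps = 410/11 + (2/11)·(4559/15) = 1388/15.
Buyers' price falls by p* − pb = 1268/15 − 938/15 = 22; sellers' price rises by ps − p* = 1388/15 − 1268/15 = 8.
So producers capture 8/30 = 4/15 of each unit of subsidy.

Producer share = 4/15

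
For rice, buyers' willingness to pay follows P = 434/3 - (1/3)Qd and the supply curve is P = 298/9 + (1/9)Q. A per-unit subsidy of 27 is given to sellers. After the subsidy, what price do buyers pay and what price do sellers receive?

Pre-subsidy: 434/3 - (1/3)Q = 298/9 + (1/9)Q gives Q* = 251 and P* = 61.
With the subsidy, sellers receive Ps = Pb + 27 for each unit, where Pb is the price buyers pay.
On the curves, Pb = 434/3 - (1/3)Q and Ps = 298/9 + (1/9)Q; the wedge Ps − Pb = 27 gives 298/9 + (1/9)Q − (434/3 - (1/3)Q) = 27, so Q' = 311.75.
Then Pb = 434/3 − (1/3)·311.75 = 40.75 and Ps = 298/9 + (1/9)·311.75 = 67.75.

Buyers pay 40.75; sellers receive 67.75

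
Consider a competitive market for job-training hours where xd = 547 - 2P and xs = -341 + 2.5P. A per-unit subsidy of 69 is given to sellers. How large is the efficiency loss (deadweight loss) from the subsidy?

Pre-subsidy: 547 - 2P = -341 + 2.5P gives P* = 592/3, x* = 457/3.
With the subsidy, sellers receive Ps = Pb + 69 for each unit, where Pb is the price buyers pay.
Supply in terms of Pb becomes xs = -341 + 2.5(Pb + 69) = -168.5 + 2.5Pb. Setting this equal to demand: 547 - 2Pb = -168.5 + 2.5Pb, so Pb = 159.
Sellers receive Ps = 159 + 69 = 228; x' = 547 − 2·159 = 229.
The subsidy expands output by 229 − 457/3 = 230/3 past the efficient level; on those units the gap between marginal cost and willingness to pay runs from 0 up to 69.
DWL = ½ × 69 × 230/3 = 2645.

Deadweight loss = 2645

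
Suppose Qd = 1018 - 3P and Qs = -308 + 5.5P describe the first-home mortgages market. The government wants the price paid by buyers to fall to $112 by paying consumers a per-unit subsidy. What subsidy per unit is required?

At a buyer price of 112, quantity demanded is 1018 − 3·112 = 682.
Sellers supply 682 only when they receive Ps with -308 + 5.5·Ps = 682, i.e. Ps = 180.
s = Ps − Pb = 180 − 112 = 68.

Required subsidy s = $68 per unit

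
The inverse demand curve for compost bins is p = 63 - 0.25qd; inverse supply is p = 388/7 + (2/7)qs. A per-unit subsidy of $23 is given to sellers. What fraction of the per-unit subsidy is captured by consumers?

Consumer share = 7/15

Pre-subsidy: 63 - 0.25q = 388/7 + (2/7)q gives q* = 212/15 and p* = 892/15.
With the subsidy, sellers receive ps = pb + 23 for each unit, where pb is the price buyers pay.
On the curves, pb = 63 - 0.25q and ps = 388/7 + (2/7)q; the wedge ps − pb = 23 gives 388/7 + (2/7)q − (63 - 0.25q) = 23, so q' = 856/15.
Then pb = 63 − 0.25·(856/15) = 731/15 and ps = 388/7 + (2/7)·(856/15) = 1076/15.
Buyers' price falls by p* − pb = 892/15 − 731/15 = 161/15; sellers' price rises by ps − p* = 1076/15 − 892/15 = 184/15.
So consumers capture (161/15)/23 = 7/15 of each unit of subsidy.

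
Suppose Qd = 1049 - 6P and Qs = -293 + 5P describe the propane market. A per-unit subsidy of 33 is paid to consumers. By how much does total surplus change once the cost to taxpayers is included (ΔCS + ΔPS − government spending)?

Net change in total surplus = -1485

Pre-subsidy: 1049 - 6P = -293 + 5P gives P* = 122, Q* = 317.
With the rebate, buyers effectively pay Pb = Ps − 33, where Ps is the price sellers receive.
Demand in terms of Ps becomes Qd = 1049 − 6(Ps − 33) = 1247 - 6Ps. Setting this equal to supply: 1247 - 6Ps = -293 + 5Ps, so Ps = 140.
Buyers pay Pb = 140 − 33 = 107; Q' = -293 + 5·140 = 407.
ΔCS = ½(317 + 407)(122 − 107) = 5430; ΔPS = ½(317 + 407)(140 − 122) = 6516.
Government spending = 33 × 407 = 13431.
Net change = 5430 + 6516 − 13431 = -1485. The loss equals the DWL triangle ½·33·90.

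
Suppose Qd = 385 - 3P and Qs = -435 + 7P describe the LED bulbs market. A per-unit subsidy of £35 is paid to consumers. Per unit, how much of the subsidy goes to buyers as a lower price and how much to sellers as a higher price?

Buyers gain £24.5 per unit; sellers gain £10.5 per unit

Pre-subsidy: 385 - 3P = -435 + 7P gives P* = 82, Q* = 139.
With the rebate, buyers effectively pay Pb = Ps − 35, where Ps is the price sellers receive.
Demand in terms of Ps becomes Qd = 385 − 3(Ps − 35) = 490 - 3Ps. Setting this equal to supply: 490 - 3Ps = -435 + 7Ps, so Ps = 92.5.
Buyers pay Pb = 92.5 − 35 = 57.5; Q' = -435 + 7·92.5 = 212.5.
Buyers' price falls by P* − Pb = 82 − 57.5 = 24.5; sellers' price rises by Ps − P* = 92.5 − 82 = 10.5.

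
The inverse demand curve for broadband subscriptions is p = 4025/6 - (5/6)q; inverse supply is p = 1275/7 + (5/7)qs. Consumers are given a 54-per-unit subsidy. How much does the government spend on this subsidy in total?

Government cost = 1230822/65

Pre-subsidy: 4025/6 - (5/6)q = 1275/7 + (5/7)q gives q* = 4105/13 and p* = 5300/13.
With the rebate, buyers effectively pay pb = ps − 54, where ps is the price sellers receive.
On the curves, pb = 4025/6 - (5/6)q and ps = 1275/7 + (5/7)q; the wedge ps − pb = 54 gives 1275/7 + (5/7)q − (4025/6 - (5/6)q) = 54, so q' = 22793/65.
Then pb = 4025/6 − (5/6)·(22793/65) = 4922/13 and ps = 1275/7 + (5/7)·(22793/65) = 5624/13.
Government outlay = subsidy × quantity = 54 × 22793/65 = 1230822/65.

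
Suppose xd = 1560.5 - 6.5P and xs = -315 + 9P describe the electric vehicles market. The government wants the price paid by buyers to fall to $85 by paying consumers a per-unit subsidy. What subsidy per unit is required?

At a buyer price of 85, quantity demanded is 1560.5 − 6.5·85 = 1008.
Sellers supply 1008 only when they receive Ps with -315 + 9·Ps = 1008, i.e. Ps = 147.
s = Ps − Pb = 147 − 85 = 62.

Required subsidy s = $62 per unit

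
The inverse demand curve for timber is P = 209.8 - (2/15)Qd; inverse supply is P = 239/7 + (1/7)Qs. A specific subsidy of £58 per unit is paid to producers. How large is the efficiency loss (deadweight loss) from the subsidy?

Pre-subsidy: 209.8 - (2/15)Q = 239/7 + (1/7)Q gives Q* = 636 and P* = 125.
With the subsidy, sellers receive Ps = Pb + 58 for each unit, where Pb is the price buyers pay.
On the curves, Pb = 209.8 - (2/15)Q and Ps = 239/7 + (1/7)Q; the wedge Ps − Pb = 58 gives 239/7 + (1/7)Q − (209.8 - (2/15)Q) = 58, so Q' = 846.
Then Pb = 209.8 − (2/15)·846 = 97 and Ps = 239/7 + (1/7)·846 = 155.
The subsidy expands output by 846 − 636 = 210 past the efficient level; on those units the gap between marginal cost and willingness to pay runs from 0 up to 58.
DWL = ½ × 58 × 210 = 6090.

Deadweight loss = £6090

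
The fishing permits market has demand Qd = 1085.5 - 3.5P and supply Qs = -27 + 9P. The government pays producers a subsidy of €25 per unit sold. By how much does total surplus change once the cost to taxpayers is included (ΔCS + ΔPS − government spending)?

Pre-subsidy: 1085.5 - 3.5P = -27 + 9P gives P* = 89, Q* = 774.
With the subsidy, sellers receive Ps = Pb + 25 for each unit, where Pb is the price buyers pay.
Supply in terms of Pb becomes Qs = -27 + 9(Pb + 25) = 198 + 9Pb. Setting this equal to demand: 1085.5 - 3.5Pb = 198 + 9Pb, so Pb = 71.
Sellers receive Ps = 71 + 25 = 96; Q' = 1085.5 − 3.5·71 = 837.
ΔCS = ½(774 + 837)(89 − 71) = 14499; ΔPS = ½(774 + 837)(96 − 89) = 5638.5.
Government spending = 25 × 837 = 20925.
Net change = 14499 + 5638.5 − 20925 = -787.5. The loss equals the DWL triangle ½·25·63.

Net change in total surplus = -€787.5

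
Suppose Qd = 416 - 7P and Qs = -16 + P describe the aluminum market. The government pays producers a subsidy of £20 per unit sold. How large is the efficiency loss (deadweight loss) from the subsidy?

Pre-subsidy: 416 - 7P = -16 + P gives P* = 54, Q* = 38.
With the subsidy, sellers receive Ps = Pb + 20 for each unit, where Pb is the price buyers pay.
Supply in terms of Pb becomes Qs = -16 + 1(Pb + 20) = 4 + Pb. Setting this equal to demand: 416 - 7Pb = 4 + Pb, so Pb = 51.5.
Sellers receive Ps = 51.5 + 20 = 71.5; Q' = 416 − 7·51.5 = 55.5.
The subsidy expands output by 55.5 − 38 = 17.5 past the efficient level; on those units the gap between marginal cost and willingness to pay runs from 0 up to 20.
DWL = ½ × 20 × 17.5 = 175.

Deadweight loss = £175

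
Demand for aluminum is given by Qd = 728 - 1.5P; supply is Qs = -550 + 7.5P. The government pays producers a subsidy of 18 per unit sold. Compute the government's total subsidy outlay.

Pre-subsidy: 728 - 1.5P = -550 + 7.5P gives P* = 142, Q* = 515.
With the subsidy, sellers receive Ps = Pb + 18 for each unit, where Pb is the price buyers pay.
Supply in terms of Pb becomes Qs = -550 + 7.5(Pb + 18) = -415 + 7.5Pb. Setting this equal to demand: 728 - 1.5Pb = -415 + 7.5Pb, so Pb = 127.
Sellers receive Ps = 127 + 18 = 145; Q' = 728 − 1.5·127 = 537.5.
Government outlay = subsidy × quantity = 18 × 537.5 = 9675.

Government cost = 9675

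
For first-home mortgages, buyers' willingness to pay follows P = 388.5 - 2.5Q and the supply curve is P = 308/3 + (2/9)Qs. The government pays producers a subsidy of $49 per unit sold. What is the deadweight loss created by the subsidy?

Pre-subsidy: 388.5 - 2.5Q = 308/3 + (2/9)Q gives Q* = 105 and P* = 126.
With the subsidy, sellers receive Ps = Pb + 49 for each unit, where Pb is the price buyers pay.
On the curves, Pb = 388.5 - 2.5Q and Ps = 308/3 + (2/9)Q; the wedge Ps − Pb = 49 gives 308/3 + (2/9)Q − (388.5 - 2.5Q) = 49, so Q' = 123.
Then Pb = 388.5 − 2.5·123 = 81 and Ps = 308/3 + (2/9)·123 = 130.
The subsidy expands output by 123 − 105 = 18 past the efficient level; on those units the gap between marginal cost and willingness to pay runs from 0 up to 49.
DWL = ½ × 49 × 18 = 441.

Deadweight loss = $441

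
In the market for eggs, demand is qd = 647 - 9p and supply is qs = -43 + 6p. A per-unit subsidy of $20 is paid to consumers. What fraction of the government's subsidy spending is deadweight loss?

Pre-subsidy: 647 - 9p = -43 + 6p gives p* = 46, q* = 233.
With the rebate, buyers effectively pay pb = ps − 20, where ps is the price sellers receive.
Demand in terms of ps becomes qd = 647 − 9(ps − 20) = 827 - 9ps. Setting this equal to supply: 827 - 9ps = -43 + 6ps, so ps = 58.
Buyers pay pb = 58 − 20 = 38; q' = -43 + 6·58 = 305.
ΔCS = ½(233 + 305)(46 − 38) = 2152; ΔPS = ½(233 + 305)(58 − 46) = 3228.
Government spending = 20 × 305 = 6100.
DWL = ½ × 20 × (305 − 233) = 720; fraction = 720 / 6100 = 36/305.

DWL / government spending = 36/305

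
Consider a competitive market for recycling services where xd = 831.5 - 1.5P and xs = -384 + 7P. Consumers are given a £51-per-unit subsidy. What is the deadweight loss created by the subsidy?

Deadweight loss = £1606.5

Pre-subsidy: 831.5 - 1.5P = -384 + 7P gives P* = 143, x* = 617.
With the rebate, buyers effectively pay Pb = Ps − 51, where Ps is the price sellers receive.
Demand in terms of Ps becomes xd = 831.5 − 1.5(Ps − 51) = 908 - 1.5Ps. Setting this equal to supply: 908 - 1.5Ps = -384 + 7Ps, so Ps = 152.
Buyers pay Pb = 152 − 51 = 101; x' = -384 + 7·152 = 680.
The subsidy expands output by 680 − 617 = 63 past the efficient level; on those units the gap between marginal cost and willingness to pay runs from 0 up to 51.
DWL = ½ × 51 × 63 = 1606.5.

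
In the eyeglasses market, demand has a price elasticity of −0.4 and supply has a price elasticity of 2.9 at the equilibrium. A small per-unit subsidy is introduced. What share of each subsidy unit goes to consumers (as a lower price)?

Consumer share = 29/33

For a small subsidy around the equilibrium, the benefit split depends on the relative slopes, which at a point are proportional to the elasticities.
Buyer share = εs/(εs + |εd|) = 2.9/(2.9 + 0.4) = 29/33; seller share = |εd|/(εs + |εd|) = 4/33.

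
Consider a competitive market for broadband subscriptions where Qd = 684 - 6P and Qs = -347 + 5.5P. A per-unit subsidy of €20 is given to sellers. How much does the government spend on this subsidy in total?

Government cost = 93600/23

Pre-subsidy: 684 - 6P = -347 + 5.5P gives P* = 2062/23, Q* = 3360/23.
With the subsidy, sellers receive Ps = Pb + 20 for each unit, where Pb is the price buyers pay.
Supply in terms of Pb becomes Qs = -347 + 5.5(Pb + 20) = -237 + 5.5Pb. Setting this equal to demand: 684 - 6Pb = -237 + 5.5Pb, so Pb = 1842/23.
Sellers receive Ps = 1842/23 + 20 = 2302/23; Q' = 684 − 6·(1842/23) = 4680/23.
Government outlay = subsidy × quantity = 20 × 4680/23 = 93600/23.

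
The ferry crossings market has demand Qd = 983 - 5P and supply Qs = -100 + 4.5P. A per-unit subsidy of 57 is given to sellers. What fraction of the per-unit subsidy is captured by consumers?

Consumer share = 9/19

Pre-subsidy: 983 - 5P = -100 + 4.5P gives P* = 114, Q* = 413.
With the subsidy, sellers receive Ps = Pb + 57 for each unit, where Pb is the price buyers pay.
Supply in terms of Pb becomes Qs = -100 + 4.5(Pb + 57) = 156.5 + 4.5Pb. Setting this equal to demand: 983 - 5Pb = 156.5 + 4.5Pb, so Pb = 87.
Sellers receive Ps = 87 + 57 = 144; Q' = 983 − 5·87 = 548.
Buyers' price falls by P* − Pb = 114 − 87 = 27; sellers' price rises by Ps − P* = 144 − 114 = 30.
So consumers capture 27/57 = 9/19 of each unit of subsidy.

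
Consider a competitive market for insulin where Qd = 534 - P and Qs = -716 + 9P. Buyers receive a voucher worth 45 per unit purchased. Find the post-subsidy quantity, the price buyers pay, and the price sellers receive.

Q' = 449.5; buyers pay 84.5; sellers receive 129.5

Pre-subsidy: 534 - P = -716 + 9P gives P* = 125, Q* = 409.
With the rebate, buyers effectively pay Pb = Ps − 45, where Ps is the price sellers receive.
Demand in terms of Ps becomes Qd = 534 − 1(Ps − 45) = 579 - Ps. Setting this equal to supply: 579 - Ps = -716 + 9Ps, so Ps = 129.5.
Buyers pay Pb = 129.5 − 45 = 84.5; Q' = -716 + 9·129.5 = 449.5.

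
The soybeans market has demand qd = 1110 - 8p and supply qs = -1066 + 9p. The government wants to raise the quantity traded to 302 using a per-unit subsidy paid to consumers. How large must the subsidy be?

Required subsidy s = 51 per unit

At q = 302, invert demand for the buyer price: pb = (1110 − 302)/8 = 101; invert supply for the seller price: ps = (302 − (-1066))/9 = 152.
The subsidy must fill the gap: s = ps − pb = 152 − 101 = 51.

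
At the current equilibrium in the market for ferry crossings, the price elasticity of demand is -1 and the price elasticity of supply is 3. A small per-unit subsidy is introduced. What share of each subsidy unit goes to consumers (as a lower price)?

Consumer share = 0.75

For a small subsidy around the equilibrium, the benefit split depends on the relative slopes, which at a point are proportional to the elasticities.
Buyer share = εs/(εs + |εd|) = 3/(3 + 1) = 0.75; seller share = |εd|/(εs + |εd|) = 0.25.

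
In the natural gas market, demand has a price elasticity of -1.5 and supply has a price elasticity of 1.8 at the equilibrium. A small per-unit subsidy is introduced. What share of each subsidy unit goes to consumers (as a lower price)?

Consumer share = 6/11

For a small subsidy around the equilibrium, the benefit split depends on the relative slopes, which at a point are proportional to the elasticities.
Buyer share = εs/(εs + |εd|) = 1.8/(1.8 + 1.5) = 6/11; seller share = |εd|/(εs + |εd|) = 5/11.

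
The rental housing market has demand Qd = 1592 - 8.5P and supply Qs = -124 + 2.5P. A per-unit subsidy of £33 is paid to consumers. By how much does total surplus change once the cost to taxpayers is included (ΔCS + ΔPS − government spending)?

Net change in total surplus = -£1051.875

Pre-subsidy: 1592 - 8.5P = -124 + 2.5P gives P* = 156, Q* = 266.
With the rebate, buyers effectively pay Pb = Ps − 33, where Ps is the price sellers receive.
Demand in terms of Ps becomes Qd = 1592 − 8.5(Ps − 33) = 1872.5 - 8.5Ps. Setting this equal to supply: 1872.5 - 8.5Ps = -124 + 2.5Ps, so Ps = 181.5.
Buyers pay Pb = 181.5 − 33 = 148.5; Q' = -124 + 2.5·181.5 = 329.75.
ΔCS = ½(266 + 329.75)(156 − 148.5) = 2234.0625; ΔPS = ½(266 + 329.75)(181.5 − 156) = 7595.8125.
Government spending = 33 × 329.75 = 10881.75.
Net change = 2234.0625 + 7595.8125 − 10881.75 = -1051.875. The loss equals the DWL triangle ½·33·63.75.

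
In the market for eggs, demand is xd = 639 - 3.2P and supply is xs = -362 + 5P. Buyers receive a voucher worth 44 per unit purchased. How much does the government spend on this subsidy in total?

Government cost = 602932/41

Pre-subsidy: 639 - 3.2P = -362 + 5P gives P* = 5005/41, x* = 10183/41.
With the rebate, buyers effectively pay Pb = Ps − 44, where Ps is the price sellers receive.
Demand in terms of Ps becomes xd = 639 − 3.2(Ps − 44) = 779.8 - 3.2Ps. Setting this equal to supply: 779.8 - 3.2Ps = -362 + 5Ps, so Ps = 5709/41.
Buyers pay Pb = 5709/41 − 44 = 3905/41; x' = -362 + 5·(5709/41) = 13703/41.
Government outlay = subsidy × quantity = 44 × 13703/41 = 602932/41.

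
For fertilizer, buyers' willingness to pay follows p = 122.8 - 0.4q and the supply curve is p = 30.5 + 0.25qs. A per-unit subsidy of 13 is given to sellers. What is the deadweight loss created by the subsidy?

Pre-subsidy: 122.8 - 0.4q = 30.5 + 0.25q gives q* = 142 and p* = 66.
With the subsidy, sellers receive ps = pb + 13 for each unit, where pb is the price buyers pay.
On the curves, pb = 122.8 - 0.4q and ps = 30.5 + 0.25q; the wedge ps − pb = 13 gives 30.5 + 0.25q − (122.8 - 0.4q) = 13, so q' = 162.
Then pb = 122.8 − 0.4·162 = 58 and ps = 30.5 + 0.25·162 = 71.
The subsidy expands output by 162 − 142 = 20 past the efficient level; on those units the gap between marginal cost and willingness to pay runs from 0 up to 13.
DWL = ½ × 13 × 20 = 130.

Deadweight loss = 130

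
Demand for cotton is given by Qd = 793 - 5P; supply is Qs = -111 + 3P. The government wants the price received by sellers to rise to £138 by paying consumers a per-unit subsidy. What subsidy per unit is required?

At a seller price of 138, quantity supplied is -111 + 3·138 = 303.
Buyers absorb 303 only when they pay Pb with 793 − 5·Pb = 303, i.e. Pb = 98.
s = Ps − Pb = 138 − 98 = 40.

Required subsidy s = £40 per unit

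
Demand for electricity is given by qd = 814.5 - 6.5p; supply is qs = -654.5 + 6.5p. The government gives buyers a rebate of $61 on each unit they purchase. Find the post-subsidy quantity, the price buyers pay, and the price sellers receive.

q' = 278.25; buyers pay $82.5; sellers receive $143.5

Pre-subsidy: 814.5 - 6.5p = -654.5 + 6.5p gives p* = 113, q* = 80.
With the rebate, buyers effectively pay pb = ps − 61, where ps is the price sellers receive.
Demand in terms of ps becomes qd = 814.5 − 6.5(ps − 61) = 1211 - 6.5ps. Setting this equal to supply: 1211 - 6.5ps = -654.5 + 6.5ps, so ps = 143.5.
Buyers pay pb = 143.5 − 61 = 82.5; q' = -654.5 + 6.5·143.5 = 278.25.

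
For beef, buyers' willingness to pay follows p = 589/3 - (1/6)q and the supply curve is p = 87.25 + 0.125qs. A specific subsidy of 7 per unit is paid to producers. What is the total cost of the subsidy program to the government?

Government cost = 2786

Pre-subsidy: 589/3 - (1/6)q = 87.25 + 0.125q gives q* = 374 and p* = 134.
With the subsidy, sellers receive ps = pb + 7 for each unit, where pb is the price buyers pay.
On the curves, pb = 589/3 - (1/6)q and ps = 87.25 + 0.125q; the wedge ps − pb = 7 gives 87.25 + 0.125q − (589/3 - (1/6)q) = 7, so q' = 398.
Then pb = 589/3 − (1/6)·398 = 130 and ps = 87.25 + 0.125·398 = 137.
Government outlay = subsidy × quantity = 7 × 398 = 2786.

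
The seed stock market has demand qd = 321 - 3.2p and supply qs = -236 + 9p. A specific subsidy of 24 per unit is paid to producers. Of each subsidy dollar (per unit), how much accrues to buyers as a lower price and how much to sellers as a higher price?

Pre-subsidy: 321 - 3.2p = -236 + 9p gives p* = 2785/61, q* = 10669/61.
With the subsidy, sellers receive ps = pb + 24 for each unit, where pb is the price buyers pay.
Supply in terms of pb becomes qs = -236 + 9(pb + 24) = -20 + 9pb. Setting this equal to demand: 321 - 3.2pb = -20 + 9pb, so pb = 1705/61.
Sellers receive ps = 1705/61 + 24 = 3169/61; q' = 321 − 3.2·(1705/61) = 14125/61.
Buyers' price falls by p* − pb = 2785/61 − 1705/61 = 1080/61; sellers' price rises by ps − p* = 3169/61 − 2785/61 = 384/61.

Buyers gain 1080/61 per unit; sellers gain 384/61 per unit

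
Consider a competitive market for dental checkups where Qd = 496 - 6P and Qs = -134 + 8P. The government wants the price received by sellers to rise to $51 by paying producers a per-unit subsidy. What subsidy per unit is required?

Required subsidy s = $14 per unit

At a seller price of 51, quantity supplied is -134 + 8·51 = 274.
Buyers absorb 274 only when they pay Pb with 496 − 6·Pb = 274, i.e. Pb = 37.
s = Ps − Pb = 51 − 37 = 14.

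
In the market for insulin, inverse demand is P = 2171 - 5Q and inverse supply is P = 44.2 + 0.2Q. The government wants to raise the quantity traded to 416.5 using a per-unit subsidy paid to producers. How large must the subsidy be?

Required subsidy s = 39 per unit

At Q = 416.5, from the demand curve buyers pay Pb = 2171 − 5·416.5 = 88.5; from the supply curve sellers need Ps = 44.2 + 0.2·416.5 = 127.5.
The subsidy must fill the gap: s = Ps − Pb = 127.5 − 88.5 = 39.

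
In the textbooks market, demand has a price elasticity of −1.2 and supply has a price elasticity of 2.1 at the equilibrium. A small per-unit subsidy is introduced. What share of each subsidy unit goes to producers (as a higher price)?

Producer share = 4/11

For a small subsidy around the equilibrium, the benefit split depends on the relative slopes, which at a point are proportional to the elasticities.
Buyer share = εs/(εs + |εd|) = 2.1/(2.1 + 1.2) = 7/11; seller share = |εd|/(εs + |εd|) = 4/11.
So producers capture 4/11 of the subsidy.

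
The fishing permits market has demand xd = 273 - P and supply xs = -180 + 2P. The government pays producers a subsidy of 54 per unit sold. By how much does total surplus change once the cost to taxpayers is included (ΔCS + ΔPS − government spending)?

Net change in total surplus = -972

Pre-subsidy: 273 - P = -180 + 2P gives P* = 151, x* = 122.
With the subsidy, sellers receive Ps = Pb + 54 for each unit, where Pb is the price buyers pay.
Supply in terms of Pb becomes xs = -180 + 2(Pb + 54) = -72 + 2Pb. Setting this equal to demand: 273 - Pb = -72 + 2Pb, so Pb = 115.
Sellers receive Ps = 115 + 54 = 169; x' = 273 − 1·115 = 158.
ΔCS = ½(122 + 158)(151 − 115) = 5040; ΔPS = ½(122 + 158)(169 − 151) = 2520.
Government spending = 54 × 158 = 8532.
Net change = 5040 + 2520 − 8532 = -972. The loss equals the DWL triangle ½·54·36.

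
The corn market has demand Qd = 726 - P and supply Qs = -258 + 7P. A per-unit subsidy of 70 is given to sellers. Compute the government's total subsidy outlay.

Government cost = 46497.5

Pre-subsidy: 726 - P = -258 + 7P gives P* = 123, Q* = 603.
With the subsidy, sellers receive Ps = Pb + 70 for each unit, where Pb is the price buyers pay.
Supply in terms of Pb becomes Qs = -258 + 7(Pb + 70) = 232 + 7Pb. Setting this equal to demand: 726 - Pb = 232 + 7Pb, so Pb = 61.75.
Sellers receive Ps = 61.75 + 70 = 131.75; Q' = 726 − 1·61.75 = 664.25.
Government outlay = subsidy × quantity = 70 × 664.25 = 46497.5.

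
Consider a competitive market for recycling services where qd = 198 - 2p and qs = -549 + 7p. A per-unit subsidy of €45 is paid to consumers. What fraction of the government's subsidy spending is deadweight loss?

Pre-subsidy: 198 - 2p = -549 + 7p gives p* = 83, q* = 32.
With the rebate, buyers effectively pay pb = ps − 45, where ps is the price sellers receive.
Demand in terms of ps becomes qd = 198 − 2(ps − 45) = 288 - 2ps. Setting this equal to supply: 288 - 2ps = -549 + 7ps, so ps = 93.
Buyers pay pb = 93 − 45 = 48; q' = -549 + 7·93 = 102.
ΔCS = ½(32 + 102)(83 − 48) = 2345; ΔPS = ½(32 + 102)(93 − 83) = 670.
Government spending = 45 × 102 = 4590.
DWL = ½ × 45 × (102 − 32) = 1575; fraction = 1575 / 4590 = 35/102.

DWL / government spending = 35/102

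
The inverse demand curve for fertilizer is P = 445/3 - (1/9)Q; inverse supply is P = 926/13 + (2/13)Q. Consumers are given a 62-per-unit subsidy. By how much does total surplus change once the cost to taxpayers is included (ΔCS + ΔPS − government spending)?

Pre-subsidy: 445/3 - (1/9)Q = 926/13 + (2/13)Q gives Q* = 291 and P* = 116.
With the rebate, buyers effectively pay Pb = Ps − 62, where Ps is the price sellers receive.
On the curves, Pb = 445/3 - (1/9)Q and Ps = 926/13 + (2/13)Q; the wedge Ps − Pb = 62 gives 926/13 + (2/13)Q − (445/3 - (1/9)Q) = 62, so Q' = 525.
Then Pb = 445/3 − (1/9)·525 = 90 and Ps = 926/13 + (2/13)·525 = 152.
ΔCS = ½(291 + 525)(116 − 90) = 10608; ΔPS = ½(291 + 525)(152 − 116) = 14688.
Government spending = 62 × 525 = 32550.
Net change = 10608 + 14688 − 32550 = -7254. The loss equals the DWL triangle ½·62·234.

Net change in total surplus = -7254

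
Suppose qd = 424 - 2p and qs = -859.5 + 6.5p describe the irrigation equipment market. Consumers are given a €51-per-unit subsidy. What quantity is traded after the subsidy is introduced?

Pre-subsidy: 424 - 2p = -859.5 + 6.5p gives p* = 151, q* = 122.
With the rebate, buyers effectively pay pb = ps − 51, where ps is the price sellers receive.
Demand in terms of ps becomes qd = 424 − 2(ps − 51) = 526 - 2ps. Setting this equal to supply: 526 - 2ps = -859.5 + 6.5ps, so ps = 163.
Buyers pay pb = 163 − 51 = 112; q' = -859.5 + 6.5·163 = 200.

q' = 200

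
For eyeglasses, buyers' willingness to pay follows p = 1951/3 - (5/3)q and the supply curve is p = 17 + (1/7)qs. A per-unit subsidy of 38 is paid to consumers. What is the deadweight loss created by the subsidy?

Pre-subsidy: 1951/3 - (5/3)q = 17 + (1/7)q gives q* = 350 and p* = 67.
With the rebate, buyers effectively pay pb = ps − 38, where ps is the price sellers receive.
On the curves, pb = 1951/3 - (5/3)q and ps = 17 + (1/7)q; the wedge ps − pb = 38 gives 17 + (1/7)q − (1951/3 - (5/3)q) = 38, so q' = 371.
Then pb = 1951/3 − (5/3)·371 = 32 and ps = 17 + (1/7)·371 = 70.
The subsidy expands output by 371 − 350 = 21 past the efficient level; on those units the gap between marginal cost and willingness to pay runs from 0 up to 38.
DWL = ½ × 38 × 21 = 399.

Deadweight loss = 399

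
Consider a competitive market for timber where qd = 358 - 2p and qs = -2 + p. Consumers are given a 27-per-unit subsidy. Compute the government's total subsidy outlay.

Government cost = 3672

Pre-subsidy: 358 - 2p = -2 + p gives p* = 120, q* = 118.
With the rebate, buyers effectively pay pb = ps − 27, where ps is the price sellers receive.
Demand in terms of ps becomes qd = 358 − 2(ps − 27) = 412 - 2ps. Setting this equal to supply: 412 - 2ps = -2 + ps, so ps = 138.
Buyers pay pb = 138 − 27 = 111; q' = -2 + 1·138 = 136.
Government outlay = subsidy × quantity = 27 × 136 = 3672.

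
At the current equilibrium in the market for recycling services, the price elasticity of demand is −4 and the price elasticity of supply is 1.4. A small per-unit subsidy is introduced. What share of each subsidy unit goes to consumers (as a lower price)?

Consumer share = 7/27

For a small subsidy around the equilibrium, the benefit split depends on the relative slopes, which at a point are proportional to the elasticities.
Buyer share = εs/(εs + |εd|) = 1.4/(1.4 + 4) = 7/27; seller share = |εd|/(εs + |εd|) = 20/27.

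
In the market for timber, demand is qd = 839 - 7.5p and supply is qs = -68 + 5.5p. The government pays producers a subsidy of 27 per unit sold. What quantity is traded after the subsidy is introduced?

q' = 20873/52

Pre-subsidy: 839 - 7.5p = -68 + 5.5p gives p* = 907/13, q* = 8209/26.
With the subsidy, sellers receive ps = pb + 27 for each unit, where pb is the price buyers pay.
Supply in terms of pb becomes qs = -68 + 5.5(pb + 27) = 80.5 + 5.5pb. Setting this equal to demand: 839 - 7.5pb = 80.5 + 5.5pb, so pb = 1517/26.
Sellers receive ps = 1517/26 + 27 = 2219/26; q' = 839 − 7.5·(1517/26) = 20873/52.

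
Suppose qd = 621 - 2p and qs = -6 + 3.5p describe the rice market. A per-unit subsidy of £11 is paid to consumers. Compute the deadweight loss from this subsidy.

Deadweight loss = £77

Pre-subsidy: 621 - 2p = -6 + 3.5p gives p* = 114, q* = 393.
With the rebate, buyers effectively pay pb = ps − 11, where ps is the price sellers receive.
Demand in terms of ps becomes qd = 621 − 2(ps − 11) = 643 - 2ps. Setting this equal to supply: 643 - 2ps = -6 + 3.5ps, so ps = 118.
Buyers pay pb = 118 − 11 = 107; q' = -6 + 3.5·118 = 407.
The subsidy expands output by 407 − 393 = 14 past the efficient level; on those units the gap between marginal cost and willingness to pay runs from 0 up to 11.
DWL = ½ × 11 × 14 = 77.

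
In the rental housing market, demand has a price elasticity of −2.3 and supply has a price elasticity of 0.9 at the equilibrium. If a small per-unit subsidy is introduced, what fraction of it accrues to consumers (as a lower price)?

For a small subsidy around the equilibrium, the benefit split depends on the relative slopes, which at a point are proportional to the elasticities.
Buyer share = εs/(εs + |εd|) = 0.9/(0.9 + 2.3) = 0.28125; seller share = |εd|/(εs + |εd|) = 0.71875.

Consumer share = 0.28125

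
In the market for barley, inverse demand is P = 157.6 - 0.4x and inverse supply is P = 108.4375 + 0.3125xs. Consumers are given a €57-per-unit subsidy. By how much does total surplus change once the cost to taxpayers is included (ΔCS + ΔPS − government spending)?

Pre-subsidy: 157.6 - 0.4x = 108.4375 + 0.3125x gives x* = 69 and P* = 130.
With the rebate, buyers effectively pay Pb = Ps − 57, where Ps is the price sellers receive.
On the curves, Pb = 157.6 - 0.4x and Ps = 108.4375 + 0.3125x; the wedge Ps − Pb = 57 gives 108.4375 + 0.3125x − (157.6 - 0.4x) = 57, so x' = 149.
Then Pb = 157.6 − 0.4·149 = 98 and Ps = 108.4375 + 0.3125·149 = 155.
ΔCS = ½(69 + 149)(130 − 98) = 3488; ΔPS = ½(69 + 149)(155 − 130) = 2725.
Government spending = 57 × 149 = 8493.
Net change = 3488 + 2725 − 8493 = -2280. The loss equals the DWL triangle ½·57·80.

Net change in total surplus = -€2280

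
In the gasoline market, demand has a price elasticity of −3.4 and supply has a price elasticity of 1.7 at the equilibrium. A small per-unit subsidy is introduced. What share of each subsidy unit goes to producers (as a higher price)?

Producer share = 2/3

For a small subsidy around the equilibrium, the benefit split depends on the relative slopes, which at a point are proportional to the elasticities.
Buyer share = εs/(εs + |εd|) = 1.7/(1.7 + 3.4) = 1/3; seller share = |εd|/(εs + |εd|) = 2/3.
So producers capture 2/3 of the subsidy.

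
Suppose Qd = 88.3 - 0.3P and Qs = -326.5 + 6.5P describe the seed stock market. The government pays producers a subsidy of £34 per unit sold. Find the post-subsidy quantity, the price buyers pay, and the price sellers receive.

Q' = 79.75; buyers pay £28.5; sellers receive £62.5

Pre-subsidy: 88.3 - 0.3P = -326.5 + 6.5P gives P* = 61, Q* = 70.
With the subsidy, sellers receive Ps = Pb + 34 for each unit, where Pb is the price buyers pay.
Supply in terms of Pb becomes Qs = -326.5 + 6.5(Pb + 34) = -105.5 + 6.5Pb. Setting this equal to demand: 88.3 - 0.3Pb = -105.5 + 6.5Pb, so Pb = 28.5.
Sellers receive Ps = 28.5 + 34 = 62.5; Q' = 88.3 − 0.3·28.5 = 79.75.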